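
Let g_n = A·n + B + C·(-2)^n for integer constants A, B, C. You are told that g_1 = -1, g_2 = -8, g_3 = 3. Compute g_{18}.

-262164

Write the equations: A + B - 2C = -1; 2A + B + 4C = -8; 3A + B - 8C = 3.
Subtracting the first from the second: A + 6C = -7.
Subtracting the second from the third: A - 12C = 11.
Solving: C = -1, A = -1, then B = -2.
Hence g_{18} = -1·18 + (-2) + (-1)·262144 = -262164.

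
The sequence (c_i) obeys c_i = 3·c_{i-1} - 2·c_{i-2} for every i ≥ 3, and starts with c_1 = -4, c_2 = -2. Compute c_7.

122

Iterate the recurrence:
c_3 = 2;  c_4 = 10;  c_5 = 26;  c_6 = 58;  c_7 = 122.
(Characteristic roots are 2 and 1.)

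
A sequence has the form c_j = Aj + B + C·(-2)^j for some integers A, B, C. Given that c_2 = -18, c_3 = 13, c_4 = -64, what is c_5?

75

The three given values yield: 2A + B + 4C = -18; 3A + B - 8C = 13; 4A + B + 16C = -64.
Subtracting the first from the second: A - 12C = 31.
Subtracting the second from the third: A + 24C = -77.
Solving: C = -3, A = -5, then B = 4.
So c_j = -5·j + 4 + (-3)·(-2)^j; at j=5 this is 75.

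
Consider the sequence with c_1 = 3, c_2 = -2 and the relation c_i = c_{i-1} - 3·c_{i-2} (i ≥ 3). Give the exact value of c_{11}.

604

c_3 = -11; c_4 = -5; c_5 = 28; c_6 = 43; c_7 = -41; c_8 = -170; c_9 = -47; c_{10} = 463; c_{11} = 604.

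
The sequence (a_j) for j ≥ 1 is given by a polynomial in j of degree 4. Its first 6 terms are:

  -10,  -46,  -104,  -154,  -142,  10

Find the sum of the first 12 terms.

1st diffs: -36, -58, -50, 12, 152.
2nd diffs: -22, 8, 62, 140.
3rd diffs: 30, 54, 78.
4th diffs: 24, 24 (constant).
So a_j = j^4 - 5j^3 - 6j^2 + 2j - 2.
Continuing: …, 404, 1166, 2446, 4418, …, a_{12} = 11254.
Summing j = 1..12 (12 terms) gives 26522.

26522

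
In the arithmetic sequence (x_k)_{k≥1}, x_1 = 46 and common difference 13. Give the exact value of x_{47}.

644

x_k = 46 + (k - 1)·13.
x_{47} = 46 + 46·13 = 644.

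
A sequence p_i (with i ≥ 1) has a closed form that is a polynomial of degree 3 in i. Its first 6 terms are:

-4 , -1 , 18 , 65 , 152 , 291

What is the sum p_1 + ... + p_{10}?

4535

1st diffs: 3, 19, 47, 87, 139.
2nd diffs: 16, 28, 40, 52.
3rd diffs: 12, 12, 12 (constant).
Newton forward-difference form: p_i = -4 + 3·C(i-1,1) + 16·C(i-1,2) + 12·C(i-1,3).
Continuing: 494, 773, 1140, 1607.
Summing i = 1..10 (10 terms) gives 4535.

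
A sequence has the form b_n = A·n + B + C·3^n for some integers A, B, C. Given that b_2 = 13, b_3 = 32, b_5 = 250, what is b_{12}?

531455

Write the equations: 2A + B + 9C = 13; 3A + B + 27C = 32; 5A + B + 243C = 250.
Subtracting the first from the second: A + 18C = 19.
Subtracting the second from the third: 2A + 216C = 218.
Solving: C = 1, A = 1, then B = 2.
Hence b_{12} = 1·12 + 2 + 1·531441 = 531455.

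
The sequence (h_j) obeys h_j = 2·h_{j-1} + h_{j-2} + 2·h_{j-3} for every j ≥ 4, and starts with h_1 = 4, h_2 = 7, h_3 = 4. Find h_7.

428

Iterate the recurrence:
h_4 = 23, h_5 = 64, h_6 = 159, h_7 = 428.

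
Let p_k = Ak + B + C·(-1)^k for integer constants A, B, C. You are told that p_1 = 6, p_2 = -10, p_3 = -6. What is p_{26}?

-154

At k = 1, 2, 3: A + B - C = 6; 2A + B + C = -10; 3A + B - C = -6.
Subtracting the first from the second: A + 2C = -16.
Subtracting the second from the third: A - 2C = 4.
Solving: C = -5, A = -6, then B = 7.
Therefore p_{26} = -156 + 7 + (-5)·1 = -154.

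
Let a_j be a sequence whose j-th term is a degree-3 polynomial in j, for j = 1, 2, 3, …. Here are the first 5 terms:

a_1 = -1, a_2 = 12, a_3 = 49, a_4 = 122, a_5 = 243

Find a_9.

1447

1st diffs: 13, 37, 73, 121.
2nd diffs: 24, 36, 48.
3rd diffs: 12, 12 (constant).
Newton forward-difference form: a_j = -1 + 13·C(j-1,1) + 24·C(j-1,2) + 12·C(j-1,3).
At j = 9: j-1 = 8, so a_9 = -1 + 104 + 672 + 672 = 1447.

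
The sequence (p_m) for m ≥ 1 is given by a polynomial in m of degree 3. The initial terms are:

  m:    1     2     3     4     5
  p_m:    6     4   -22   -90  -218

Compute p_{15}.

-8758

1st diffs: -2, -26, -68, -128.
2nd diffs: -24, -42, -60.
3rd diffs: -18, -18 (constant).
So p_m = -3m^3 + 6m^2 + m + 2.
Evaluating at m = 15 gives p_{15} = -8758.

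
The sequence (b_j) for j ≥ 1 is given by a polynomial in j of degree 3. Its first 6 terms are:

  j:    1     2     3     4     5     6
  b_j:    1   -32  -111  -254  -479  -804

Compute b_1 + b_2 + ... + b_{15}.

-48950

1st diffs: -33, -79, -143, -225, -325.
2nd diffs: -46, -64, -82, -100.
3rd diffs: -18, -18, -18 (constant).
Newton forward-difference form: b_j = 1 + (-33)·C(j-1,1) + (-46)·C(j-1,2) + (-18)·C(j-1,3).
Continuing: …, -1247, -1826, -2559, -3464, …, b_{15} = -11199.
Summing j = 1..15 (15 terms) gives -48950.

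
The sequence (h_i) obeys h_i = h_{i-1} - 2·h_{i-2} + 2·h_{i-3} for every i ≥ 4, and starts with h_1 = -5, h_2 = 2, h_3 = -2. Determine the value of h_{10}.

Iterate the recurrence:
h_4 = -16, h_5 = -8, h_6 = 20, h_7 = 4, h_8 = -52, h_9 = -20, h_{10} = 92.

92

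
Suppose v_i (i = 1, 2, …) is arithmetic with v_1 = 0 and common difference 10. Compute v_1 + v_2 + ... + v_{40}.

7800

v_i = 0 + (i - 1)·10.
v_{40} = 390; S = 40·(0 + 390)/2 = 7800.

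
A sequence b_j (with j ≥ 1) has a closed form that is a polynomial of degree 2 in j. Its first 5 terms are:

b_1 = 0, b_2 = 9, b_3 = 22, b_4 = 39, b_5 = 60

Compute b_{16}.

555

1st diffs: 9, 13, 17, 21.
2nd diffs: 4, 4, 4 (constant).
So b_j = 2j^2 + 3j - 5.
Evaluating at j = 16 gives b_{16} = 555.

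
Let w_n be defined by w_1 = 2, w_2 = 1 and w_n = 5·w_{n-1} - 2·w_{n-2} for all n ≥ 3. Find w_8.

1227

w_3 = 1, w_4 = 3, w_5 = 13, w_6 = 59, w_7 = 269, w_8 = 1227.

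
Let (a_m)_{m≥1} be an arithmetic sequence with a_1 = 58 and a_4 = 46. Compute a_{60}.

-178

Common difference d = (46 - 58) / (4 - 1) = -4.
a_m = 58 + (m - 1)·(-4).
a_{60} = 58 + 59·(-4) = -178.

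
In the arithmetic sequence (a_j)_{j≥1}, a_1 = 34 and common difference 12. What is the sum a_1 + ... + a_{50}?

a_j = 34 + (j - 1)·12.
a_{50} = 622; S = 50·(34 + 622)/2 = 16400.

16400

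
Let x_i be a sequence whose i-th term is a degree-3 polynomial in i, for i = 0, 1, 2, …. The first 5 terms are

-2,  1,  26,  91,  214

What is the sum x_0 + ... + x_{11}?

1st diffs: 3, 25, 65, 123.
2nd diffs: 22, 40, 58.
3rd diffs: 18, 18 (constant).
So x_i = 3i^3 + 2i^2 - 2i - 2.
Continuing: …, 413, 706, 1111, 1646, …, x_{11} = 4211.
Summing i = 0..11 (12 terms) gives 13924.

13924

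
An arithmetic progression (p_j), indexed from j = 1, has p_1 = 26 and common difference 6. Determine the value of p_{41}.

266

p_j = 26 + (j - 1)·6.
p_{41} = 26 + 40·6 = 266.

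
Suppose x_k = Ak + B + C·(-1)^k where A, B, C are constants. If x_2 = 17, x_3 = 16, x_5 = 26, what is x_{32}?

At k = 2, 3, 5: 2A + B + C = 17; 3A + B - C = 16; 5A + B - C = 26.
Subtracting the first from the second: A - 2C = -1.
Subtracting the second from the third: 2A = 10.
Solving: C = 3, A = 5, then B = 4.
Therefore x_{32} = 160 + 4 + 3·1 = 167.

167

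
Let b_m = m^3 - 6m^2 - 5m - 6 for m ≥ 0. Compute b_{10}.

b_{10} = 1·10^3 - 6·10^2 - 5·10 - 6 = 344.

344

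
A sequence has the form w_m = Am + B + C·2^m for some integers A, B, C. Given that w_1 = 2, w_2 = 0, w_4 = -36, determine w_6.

The three given values yield: A + B + 2C = 2; 2A + B + 4C = 0; 4A + B + 16C = -36.
Subtracting the first from the second: A + 2C = -2.
Subtracting the second from the third: 2A + 12C = -36.
Solving: C = -4, A = 6, then B = 4.
Therefore w_6 = 36 + 4 + (-4)·64 = -216.

-216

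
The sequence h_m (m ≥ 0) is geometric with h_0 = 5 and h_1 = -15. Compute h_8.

32805

Common ratio r = -3.
h_m = 5·(-3)^(m-0).
h_8 = 5·(-3)^8 = 32805.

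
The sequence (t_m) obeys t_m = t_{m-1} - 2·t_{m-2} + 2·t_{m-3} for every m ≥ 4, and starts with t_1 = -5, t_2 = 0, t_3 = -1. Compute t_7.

7

t_4 = -11; t_5 = -9; t_6 = 11; t_7 = 7.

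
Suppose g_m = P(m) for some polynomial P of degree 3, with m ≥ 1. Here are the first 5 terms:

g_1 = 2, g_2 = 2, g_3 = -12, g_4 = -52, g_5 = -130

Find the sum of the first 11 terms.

-6248

1st diffs: 0, -14, -40, -78.
2nd diffs: -14, -26, -38.
3rd diffs: -12, -12 (constant).
Newton forward-difference form: g_m = 2 + (-14)·C(m-1,2) + (-12)·C(m-1,3).
Continuing: …, -258, -448, -712, -1062, …, g_{11} = -2068.
Summing m = 1..11 (11 terms) gives -6248.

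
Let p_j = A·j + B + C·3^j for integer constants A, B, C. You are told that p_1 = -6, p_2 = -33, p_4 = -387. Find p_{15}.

The three given values yield: A + B + 3C = -6; 2A + B + 9C = -33; 4A + B + 81C = -387.
Subtracting the first from the second: A + 6C = -27.
Subtracting the second from the third: 2A + 72C = -354.
Solving: C = -5, A = 3, then B = 6.
Therefore p_{15} = 45 + 6 + (-5)·14348907 = -71744484.

-71744484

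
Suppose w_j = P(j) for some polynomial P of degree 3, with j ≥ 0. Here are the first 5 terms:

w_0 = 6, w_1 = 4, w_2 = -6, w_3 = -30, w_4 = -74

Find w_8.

-570

1st diffs: -2, -10, -24, -44.
2nd diffs: -8, -14, -20.
3rd diffs: -6, -6 (constant).
So w_j = -j^3 - j^2 + 6.
Evaluating at j = 8 gives w_8 = -570.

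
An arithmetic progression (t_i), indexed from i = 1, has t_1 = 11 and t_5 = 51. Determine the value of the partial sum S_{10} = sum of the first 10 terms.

Common difference d = (51 - 11) / (5 - 1) = 10.
t_i = 11 + (i - 1)·10.
t_{10} = 101; S = 10·(11 + 101)/2 = 560.

560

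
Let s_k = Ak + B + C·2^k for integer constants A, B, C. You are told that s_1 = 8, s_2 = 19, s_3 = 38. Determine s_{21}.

8388668

Plug in k = 1, 2, 3: A + B + 2C = 8; 2A + B + 4C = 19; 3A + B + 8C = 38.
Subtracting the first from the second: A + 2C = 11.
Subtracting the second from the third: A + 4C = 19.
Solving: C = 4, A = 3, then B = -3.
Hence s_{21} = 3·21 + (-3) + 4·2097152 = 8388668.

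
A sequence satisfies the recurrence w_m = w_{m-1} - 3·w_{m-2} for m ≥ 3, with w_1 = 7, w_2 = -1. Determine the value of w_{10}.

809

w_3 = -22;  w_4 = -19;  w_5 = 47;  w_6 = 104;  w_7 = -37;  w_8 = -349;  w_9 = -238;  w_{10} = 809.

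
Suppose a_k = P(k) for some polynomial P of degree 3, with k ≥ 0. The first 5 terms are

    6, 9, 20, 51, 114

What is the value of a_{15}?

1st diffs: 3, 11, 31, 63.
2nd diffs: 8, 20, 32.
3rd diffs: 12, 12 (constant).
Newton forward-difference form: a_k = 6 + 3·C(k,1) + 8·C(k,2) + 12·C(k,3).
At k = 15: k = 15, so a_{15} = 6 + 45 + 840 + 5460 = 6351.

6351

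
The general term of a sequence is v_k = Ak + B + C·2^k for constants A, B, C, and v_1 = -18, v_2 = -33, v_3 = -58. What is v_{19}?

-2621538

Write the equations: A + B + 2C = -18; 2A + B + 4C = -33; 3A + B + 8C = -58.
Subtracting the first from the second: A + 2C = -15.
Subtracting the second from the third: A + 4C = -25.
Solving: C = -5, A = -5, then B = -3.
So v_k = -5·k + (-3) + (-5)·2^k; at k=19 this is -2621538.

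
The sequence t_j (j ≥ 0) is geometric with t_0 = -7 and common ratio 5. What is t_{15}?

t_j = (-7)·5^(j-0).
t_{15} = (-7)·5^15 = -213623046875.

-213623046875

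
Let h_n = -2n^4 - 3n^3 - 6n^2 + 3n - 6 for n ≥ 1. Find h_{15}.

h_{15} = -2·15^4 - 3·15^3 - 6·15^2 + 3·15 - 6 = -112686.

-112686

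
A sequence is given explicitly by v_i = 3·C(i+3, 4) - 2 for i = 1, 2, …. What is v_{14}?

7138

C(17, 4) = 2380, so v_{14} = 7138.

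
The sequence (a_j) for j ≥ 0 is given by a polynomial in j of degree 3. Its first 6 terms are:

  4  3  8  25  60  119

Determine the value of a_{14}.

2720

1st diffs: -1, 5, 17, 35, 59.
2nd diffs: 6, 12, 18, 24.
3rd diffs: 6, 6, 6 (constant).
So a_j = j^3 - 2j + 4.
Evaluating at j = 14 gives a_{14} = 2720.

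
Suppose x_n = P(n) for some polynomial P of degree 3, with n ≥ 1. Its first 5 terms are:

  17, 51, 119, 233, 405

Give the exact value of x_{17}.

1st diffs: 34, 68, 114, 172.
2nd diffs: 34, 46, 58.
3rd diffs: 12, 12 (constant).
Newton forward-difference form: x_n = 17 + 34·C(n-1,1) + 34·C(n-1,2) + 12·C(n-1,3).
At n = 17: n-1 = 16, so x_{17} = 17 + 544 + 4080 + 6720 = 11361.

11361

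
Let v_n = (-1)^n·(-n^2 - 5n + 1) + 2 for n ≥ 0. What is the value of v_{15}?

301

(-1)^15 = -1; -n^2 - 5n + 1 at n=15 is -299; so v_{15} = 301.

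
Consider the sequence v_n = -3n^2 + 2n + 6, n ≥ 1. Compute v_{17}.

v_{17} = -3·17^2 + 2·17 + 6 = -827.

-827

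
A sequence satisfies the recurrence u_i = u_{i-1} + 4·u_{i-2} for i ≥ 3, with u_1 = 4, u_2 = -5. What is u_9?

691

Compute successive terms:
u_3 = 11, u_4 = -9, u_5 = 35, u_6 = -1, u_7 = 139, u_8 = 135, u_9 = 691.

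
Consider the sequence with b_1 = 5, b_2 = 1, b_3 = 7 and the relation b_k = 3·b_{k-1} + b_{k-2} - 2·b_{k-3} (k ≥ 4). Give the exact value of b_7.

380

Compute successive terms:
b_4 = 12, b_5 = 41, b_6 = 121, b_7 = 380.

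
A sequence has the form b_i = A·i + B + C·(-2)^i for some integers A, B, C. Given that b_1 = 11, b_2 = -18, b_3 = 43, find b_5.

At i = 1, 2, 3: A + B - 2C = 11; 2A + B + 4C = -18; 3A + B - 8C = 43.
Subtracting the first from the second: A + 6C = -29.
Subtracting the second from the third: A - 12C = 61.
Solving: C = -5, A = 1, then B = 0.
Hence b_5 = 1·5 + 0 + (-5)·(-32) = 165.

165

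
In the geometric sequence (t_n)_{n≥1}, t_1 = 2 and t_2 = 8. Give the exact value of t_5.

Common ratio r = 4.
t_n = 2·4^(n-1).
t_5 = 2·4^4 = 512.

512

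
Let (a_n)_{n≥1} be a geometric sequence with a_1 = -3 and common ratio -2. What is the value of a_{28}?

a_n = (-3)·(-2)^(n-1).
a_{28} = (-3)·(-2)^27 = 402653184.

402653184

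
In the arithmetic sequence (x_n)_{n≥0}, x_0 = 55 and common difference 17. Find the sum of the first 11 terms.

1540

x_n = 55 + (n - 0)·17.
x_{10} = 225; S = 11·(55 + 225)/2 = 1540.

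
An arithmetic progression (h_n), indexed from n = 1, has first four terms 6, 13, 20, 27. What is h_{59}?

412

Common difference d = 7.
h_n = 6 + (n - 1)·7.
h_{59} = 6 + 58·7 = 412.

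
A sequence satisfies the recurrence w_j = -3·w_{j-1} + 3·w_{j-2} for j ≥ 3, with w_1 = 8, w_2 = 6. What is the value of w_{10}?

Iterate the recurrence:
w_3 = 6; w_4 = 0; w_5 = 18; w_6 = -54; w_7 = 216; w_8 = -810; w_9 = 3078; w_{10} = -11664.

-11664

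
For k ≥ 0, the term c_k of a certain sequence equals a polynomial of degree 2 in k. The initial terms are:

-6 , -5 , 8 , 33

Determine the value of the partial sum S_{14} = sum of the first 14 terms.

4375

1st diffs: 1, 13, 25.
2nd diffs: 12, 12 (constant).
So c_k = 6k^2 - 5k - 6.
Continuing: …, 70, 119, 180, 253, …, c_{13} = 943.
Summing k = 0..13 (14 terms) gives 4375.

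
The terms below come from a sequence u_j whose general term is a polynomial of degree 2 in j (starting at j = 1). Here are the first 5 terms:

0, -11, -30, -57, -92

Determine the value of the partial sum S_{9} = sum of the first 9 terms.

-1068

1st diffs: -11, -19, -27, -35.
2nd diffs: -8, -8, -8 (constant).
Newton forward-difference form: u_j = (-11)·C(j-1,1) + (-8)·C(j-1,2).
Continuing: -135, -186, -245, -312.
Summing j = 1..9 (9 terms) gives -1068.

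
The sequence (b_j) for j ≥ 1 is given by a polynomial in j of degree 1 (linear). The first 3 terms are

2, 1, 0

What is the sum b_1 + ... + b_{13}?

-52

1st diffs: -1, -1 (constant).
So b_j = -j + 3.
Continuing: …, -1, -2, -3, -4, …, b_{13} = -10.
Summing j = 1..13 (13 terms) gives -52.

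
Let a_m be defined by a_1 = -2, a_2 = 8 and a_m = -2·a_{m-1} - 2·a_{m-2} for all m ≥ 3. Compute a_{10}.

Compute successive terms:
a_3 = -12  a_4 = 8  a_5 = 8  a_6 = -32  a_7 = 48  a_8 = -32  a_9 = -32  a_{10} = 128.

128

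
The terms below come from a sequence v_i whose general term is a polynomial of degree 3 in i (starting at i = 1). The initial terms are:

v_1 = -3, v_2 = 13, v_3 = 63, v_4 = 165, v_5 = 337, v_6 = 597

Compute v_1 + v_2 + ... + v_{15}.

1st diffs: 16, 50, 102, 172, 260.
2nd diffs: 34, 52, 70, 88.
3rd diffs: 18, 18, 18 (constant).
Newton forward-difference form: v_i = -3 + 16·C(i-1,1) + 34·C(i-1,2) + 18·C(i-1,3).
Continuing: …, 963, 1453, 2085, 2877, …, v_{15} = 9867.
Summing i = 1..15 (15 terms) gives 41675.

41675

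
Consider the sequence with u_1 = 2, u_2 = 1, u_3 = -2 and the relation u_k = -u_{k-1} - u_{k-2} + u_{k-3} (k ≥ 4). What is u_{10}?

21

u_4 = 3  u_5 = 0  u_6 = -5  u_7 = 8  u_8 = -3  u_9 = -10  u_{10} = 21.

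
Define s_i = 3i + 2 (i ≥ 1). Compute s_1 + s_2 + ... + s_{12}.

258

Over i = 1..12: Σi = 78.
Total = (3)·78 + (2)·12 = 258.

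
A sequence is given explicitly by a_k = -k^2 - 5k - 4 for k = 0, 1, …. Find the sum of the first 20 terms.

-3500

Over k = 0..19: Σk = 190, Σk² = 2470.
Total = (-1)·2470 + (-5)·190 + (-4)·20 = -3500.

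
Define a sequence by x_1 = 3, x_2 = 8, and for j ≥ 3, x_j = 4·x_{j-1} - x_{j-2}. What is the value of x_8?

20948

x_3 = 29; x_4 = 108; x_5 = 403; x_6 = 1504; x_7 = 5613; x_8 = 20948.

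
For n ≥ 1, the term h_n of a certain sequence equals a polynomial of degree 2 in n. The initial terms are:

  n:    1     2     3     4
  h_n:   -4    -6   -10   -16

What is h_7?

1st diffs: -2, -4, -6.
2nd diffs: -2, -2 (constant).
So h_n = -n^2 + n - 4.
Evaluating at n = 7 gives h_7 = -46.

-46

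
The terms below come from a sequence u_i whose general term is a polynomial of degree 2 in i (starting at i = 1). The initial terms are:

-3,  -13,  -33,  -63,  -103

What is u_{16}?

1st diffs: -10, -20, -30, -40.
2nd diffs: -10, -10, -10 (constant).
Newton forward-difference form: u_i = -3 + (-10)·C(i-1,1) + (-10)·C(i-1,2).
At i = 16: i-1 = 15, so u_{16} = -3 - 150 - 1050 = -1203.

-1203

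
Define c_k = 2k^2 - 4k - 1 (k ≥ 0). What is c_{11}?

197

c_{11} = 2·11^2 - 4·11 - 1 = 197.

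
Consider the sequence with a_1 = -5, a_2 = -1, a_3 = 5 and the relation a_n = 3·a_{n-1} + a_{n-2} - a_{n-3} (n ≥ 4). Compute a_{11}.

Compute successive terms:
a_4 = 19, a_5 = 63, a_6 = 203, a_7 = 653, a_8 = 2099, a_9 = 6747, a_{10} = 21687, a_{11} = 69709.

69709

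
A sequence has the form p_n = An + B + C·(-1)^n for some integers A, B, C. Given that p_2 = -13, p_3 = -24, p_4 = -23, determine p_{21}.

The three given values yield: 2A + B + C = -13; 3A + B - C = -24; 4A + B + C = -23.
Subtracting the first from the second: A - 2C = -11.
Subtracting the second from the third: A + 2C = 1.
Solving: C = 3, A = -5, then B = -6.
So p_n = -5·n + (-6) + 3·(-1)^n; at n=21 this is -114.

-114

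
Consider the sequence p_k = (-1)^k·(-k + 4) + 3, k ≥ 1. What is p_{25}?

24

(-1)^25 = -1; -k + 4 at k=25 is -21; so p_{25} = 24.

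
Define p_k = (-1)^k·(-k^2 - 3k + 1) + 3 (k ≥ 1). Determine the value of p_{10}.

(-1)^10 = 1; -k^2 - 3k + 1 at k=10 is -129; so p_{10} = -126.

-126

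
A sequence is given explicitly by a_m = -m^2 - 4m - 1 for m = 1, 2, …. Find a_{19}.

-438

a_{19} = -1·19^2 - 4·19 - 1 = -438.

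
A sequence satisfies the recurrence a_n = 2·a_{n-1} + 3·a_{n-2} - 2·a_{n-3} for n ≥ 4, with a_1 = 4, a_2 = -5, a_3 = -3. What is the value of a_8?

-1477

Iterate the recurrence:
a_4 = -29;  a_5 = -57;  a_6 = -195;  a_7 = -503;  a_8 = -1477.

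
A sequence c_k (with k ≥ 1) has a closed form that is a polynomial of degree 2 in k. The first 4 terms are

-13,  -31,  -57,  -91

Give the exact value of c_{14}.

-871

1st diffs: -18, -26, -34.
2nd diffs: -8, -8 (constant).
Newton forward-difference form: c_k = -13 + (-18)·C(k-1,1) + (-8)·C(k-1,2).
At k = 14: k-1 = 13, so c_{14} = -13 - 234 - 624 = -871.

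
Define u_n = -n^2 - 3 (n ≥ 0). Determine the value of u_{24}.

u_{24} = -1·24^2 - 3 = -579.

-579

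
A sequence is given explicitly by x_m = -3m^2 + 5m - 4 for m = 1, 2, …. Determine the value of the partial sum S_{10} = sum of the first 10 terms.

Over m = 1..10: Σm = 55, Σm² = 385.
Total = (-3)·385 + (5)·55 + (-4)·10 = -920.

-920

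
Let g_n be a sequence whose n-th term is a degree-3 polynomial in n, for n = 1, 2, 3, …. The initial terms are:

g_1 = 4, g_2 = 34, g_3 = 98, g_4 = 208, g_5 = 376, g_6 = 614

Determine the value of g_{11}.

1st diffs: 30, 64, 110, 168, 238.
2nd diffs: 34, 46, 58, 70.
3rd diffs: 12, 12, 12 (constant).
Newton forward-difference form: g_n = 4 + 30·C(n-1,1) + 34·C(n-1,2) + 12·C(n-1,3).
At n = 11: n-1 = 10, so g_{11} = 4 + 300 + 1530 + 1440 = 3274.

3274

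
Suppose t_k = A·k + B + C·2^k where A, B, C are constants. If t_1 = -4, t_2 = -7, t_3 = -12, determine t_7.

Write the equations: A + B + 2C = -4; 2A + B + 4C = -7; 3A + B + 8C = -12.
Subtracting the first from the second: A + 2C = -3.
Subtracting the second from the third: A + 4C = -5.
Solving: C = -1, A = -1, then B = -1.
Therefore t_7 = -7 + (-1) + (-1)·128 = -136.

-136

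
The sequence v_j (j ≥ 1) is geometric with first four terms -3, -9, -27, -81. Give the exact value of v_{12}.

-531441

Common ratio r = 3.
v_j = (-3)·3^(j-1).
v_{12} = (-3)·3^11 = -531441.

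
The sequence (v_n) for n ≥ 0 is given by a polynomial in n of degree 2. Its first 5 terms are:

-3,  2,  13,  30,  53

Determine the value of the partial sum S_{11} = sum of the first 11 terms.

1st diffs: 5, 11, 17, 23.
2nd diffs: 6, 6, 6 (constant).
Newton forward-difference form: v_n = -3 + 5·C(n,1) + 6·C(n,2).
Continuing: …, 82, 117, 158, 205, …, v_{10} = 317.
Summing n = 0..10 (11 terms) gives 1232.

1232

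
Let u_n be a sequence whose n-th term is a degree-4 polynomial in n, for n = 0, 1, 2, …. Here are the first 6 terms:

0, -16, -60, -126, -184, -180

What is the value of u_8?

1104

1st diffs: -16, -44, -66, -58, 4.
2nd diffs: -28, -22, 8, 62.
3rd diffs: 6, 30, 54.
4th diffs: 24, 24 (constant).
Newton forward-difference form: u_n = (-16)·C(n,1) + (-28)·C(n,2) + 6·C(n,3) + 24·C(n,4).
At n = 8: n = 8, so u_8 = -128 - 784 + 336 + 1680 = 1104.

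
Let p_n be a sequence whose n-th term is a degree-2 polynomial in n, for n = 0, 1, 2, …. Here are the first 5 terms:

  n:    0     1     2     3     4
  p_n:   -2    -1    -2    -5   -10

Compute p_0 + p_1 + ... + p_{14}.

-835

1st diffs: 1, -1, -3, -5.
2nd diffs: -2, -2, -2 (constant).
So p_n = -n^2 + 2n - 2.
Continuing: …, -17, -26, -37, -50, …, p_{14} = -170.
Summing n = 0..14 (15 terms) gives -835.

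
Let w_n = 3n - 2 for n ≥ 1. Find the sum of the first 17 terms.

Over n = 1..17: Σn = 153.
Total = (3)·153 + (-2)·17 = 425.

425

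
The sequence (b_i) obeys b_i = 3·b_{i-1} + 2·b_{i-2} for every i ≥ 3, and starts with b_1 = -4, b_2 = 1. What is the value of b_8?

Compute successive terms:
b_3 = -5; b_4 = -13; b_5 = -49; b_6 = -173; b_7 = -617; b_8 = -2197.

-2197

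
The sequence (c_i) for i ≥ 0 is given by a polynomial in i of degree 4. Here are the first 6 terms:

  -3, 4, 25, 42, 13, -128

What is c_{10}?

-6503

1st diffs: 7, 21, 17, -29, -141.
2nd diffs: 14, -4, -46, -112.
3rd diffs: -18, -42, -66.
4th diffs: -24, -24 (constant).
Newton forward-difference form: c_i = -3 + 7·C(i,1) + 14·C(i,2) + (-18)·C(i,3) + (-24)·C(i,4).
At i = 10: i = 10, so c_{10} = -3 + 70 + 630 - 2160 - 5040 = -6503.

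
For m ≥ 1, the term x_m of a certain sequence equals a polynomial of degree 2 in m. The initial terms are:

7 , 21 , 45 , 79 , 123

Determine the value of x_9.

1st diffs: 14, 24, 34, 44.
2nd diffs: 10, 10, 10 (constant).
Newton forward-difference form: x_m = 7 + 14·C(m-1,1) + 10·C(m-1,2).
At m = 9: m-1 = 8, so x_9 = 7 + 112 + 280 = 399.

399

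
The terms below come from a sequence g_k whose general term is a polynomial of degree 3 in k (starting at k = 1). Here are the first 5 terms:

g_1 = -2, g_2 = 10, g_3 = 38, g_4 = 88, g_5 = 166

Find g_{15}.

3806

1st diffs: 12, 28, 50, 78.
2nd diffs: 16, 22, 28.
3rd diffs: 6, 6 (constant).
Newton forward-difference form: g_k = -2 + 12·C(k-1,1) + 16·C(k-1,2) + 6·C(k-1,3).
At k = 15: k-1 = 14, so g_{15} = -2 + 168 + 1456 + 2184 = 3806.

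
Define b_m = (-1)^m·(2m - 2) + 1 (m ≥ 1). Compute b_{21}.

(-1)^21 = -1; 2m - 2 at m=21 is 40; so b_{21} = -39.

-39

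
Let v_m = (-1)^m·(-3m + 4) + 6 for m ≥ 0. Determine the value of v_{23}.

(-1)^23 = -1; -3m + 4 at m=23 is -65; so v_{23} = 71.

71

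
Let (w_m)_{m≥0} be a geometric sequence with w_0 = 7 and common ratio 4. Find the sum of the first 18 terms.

160345445715

w_m = 7·4^(m-0).
S = 7·(4^18 - 1)/(4 - 1) = 7·(68719476736 - 1)/(3) = 160345445715.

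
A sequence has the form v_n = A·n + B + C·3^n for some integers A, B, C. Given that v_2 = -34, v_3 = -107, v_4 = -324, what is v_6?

-2918

At n = 2, 3, 4: 2A + B + 9C = -34; 3A + B + 27C = -107; 4A + B + 81C = -324.
Subtracting the first from the second: A + 18C = -73.
Subtracting the second from the third: A + 54C = -217.
Solving: C = -4, A = -1, then B = 4.
So v_n = -1·n + 4 + (-4)·3^n; at n=6 this is -2918.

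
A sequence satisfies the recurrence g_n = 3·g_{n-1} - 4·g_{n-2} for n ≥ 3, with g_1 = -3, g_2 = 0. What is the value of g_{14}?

Step forward from the initial values:
g_3 = 12;  g_4 = 36;  g_5 = 60;  …;  g_{11} = 1020;  g_{12} = 7524;  g_{13} = 18492;  g_{14} = 25380.

25380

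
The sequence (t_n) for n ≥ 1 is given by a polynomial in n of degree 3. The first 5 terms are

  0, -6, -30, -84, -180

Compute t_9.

1st diffs: -6, -24, -54, -96.
2nd diffs: -18, -30, -42.
3rd diffs: -12, -12 (constant).
So t_n = -2n^3 + 3n^2 - n.
Evaluating at n = 9 gives t_9 = -1224.

-1224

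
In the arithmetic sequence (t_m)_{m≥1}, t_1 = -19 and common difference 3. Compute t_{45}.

113

t_m = -19 + (m - 1)·3.
t_{45} = -19 + 44·3 = 113.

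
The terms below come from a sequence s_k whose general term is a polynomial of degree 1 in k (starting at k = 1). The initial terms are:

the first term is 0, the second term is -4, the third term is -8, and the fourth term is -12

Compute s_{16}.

1st diffs: -4, -4, -4 (constant).
So s_k = -4k + 4.
Evaluating at k = 16 gives s_{16} = -60.

-60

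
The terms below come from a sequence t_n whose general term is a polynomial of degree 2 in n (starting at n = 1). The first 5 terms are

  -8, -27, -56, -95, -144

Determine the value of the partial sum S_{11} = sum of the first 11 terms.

-2783

1st diffs: -19, -29, -39, -49.
2nd diffs: -10, -10, -10 (constant).
Newton forward-difference form: t_n = -8 + (-19)·C(n-1,1) + (-10)·C(n-1,2).
Continuing: …, -203, -272, -351, -440, …, t_{11} = -648.
Summing n = 1..11 (11 terms) gives -2783.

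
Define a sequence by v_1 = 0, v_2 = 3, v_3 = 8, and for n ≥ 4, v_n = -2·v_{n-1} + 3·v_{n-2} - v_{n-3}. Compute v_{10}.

Step forward from the initial values:
v_4 = -7, v_5 = 35, v_6 = -99, v_7 = 310, v_8 = -952, v_9 = 2933, v_{10} = -9032.

-9032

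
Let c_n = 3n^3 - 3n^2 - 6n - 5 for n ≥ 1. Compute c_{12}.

4675

c_{12} = 3·12^3 - 3·12^2 - 6·12 - 5 = 4675.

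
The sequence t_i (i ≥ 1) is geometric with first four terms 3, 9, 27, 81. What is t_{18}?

Common ratio r = 3.
t_i = 3·3^(i-1).
t_{18} = 3·3^17 = 387420489.

387420489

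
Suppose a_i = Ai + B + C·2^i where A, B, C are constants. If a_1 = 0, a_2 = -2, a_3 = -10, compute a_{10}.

The three given values yield: A + B + 2C = 0; 2A + B + 4C = -2; 3A + B + 8C = -10.
Subtracting the first from the second: A + 2C = -2.
Subtracting the second from the third: A + 4C = -8.
Solving: C = -3, A = 4, then B = 2.
So a_i = 4·i + 2 + (-3)·2^i; at i=10 this is -3030.

-3030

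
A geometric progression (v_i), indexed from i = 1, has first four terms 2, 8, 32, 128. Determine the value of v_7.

Common ratio r = 4.
v_i = 2·4^(i-1).
v_7 = 2·4^6 = 8192.

8192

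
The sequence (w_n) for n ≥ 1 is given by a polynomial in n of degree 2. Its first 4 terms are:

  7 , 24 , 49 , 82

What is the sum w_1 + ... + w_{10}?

1st diffs: 17, 25, 33.
2nd diffs: 8, 8 (constant).
So w_n = 4n^2 + 5n - 2.
Continuing: …, 123, 172, 229, 294, …, w_{10} = 448.
Summing n = 1..10 (10 terms) gives 1795.

1795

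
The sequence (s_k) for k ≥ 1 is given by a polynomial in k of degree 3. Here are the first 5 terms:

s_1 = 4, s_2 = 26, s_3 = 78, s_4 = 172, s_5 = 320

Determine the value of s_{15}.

7410

1st diffs: 22, 52, 94, 148.
2nd diffs: 30, 42, 54.
3rd diffs: 12, 12 (constant).
So s_k = 2k^3 + 3k^2 - k.
Evaluating at k = 15 gives s_{15} = 7410.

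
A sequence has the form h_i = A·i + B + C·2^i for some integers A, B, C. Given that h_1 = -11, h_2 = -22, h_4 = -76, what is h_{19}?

Plug in i = 1, 2, 4: A + B + 2C = -11; 2A + B + 4C = -22; 4A + B + 16C = -76.
Subtracting the first from the second: A + 2C = -11.
Subtracting the second from the third: 2A + 12C = -54.
Solving: C = -4, A = -3, then B = 0.
So h_i = -3·i + 0 + (-4)·2^i; at i=19 this is -2097209.

-2097209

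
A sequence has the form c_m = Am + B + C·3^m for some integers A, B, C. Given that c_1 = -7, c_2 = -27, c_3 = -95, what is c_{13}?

-6377239

At m = 1, 2, 3: A + B + 3C = -7; 2A + B + 9C = -27; 3A + B + 27C = -95.
Subtracting the first from the second: A + 6C = -20.
Subtracting the second from the third: A + 18C = -68.
Solving: C = -4, A = 4, then B = 1.
Hence c_{13} = 4·13 + 1 + (-4)·1594323 = -6377239.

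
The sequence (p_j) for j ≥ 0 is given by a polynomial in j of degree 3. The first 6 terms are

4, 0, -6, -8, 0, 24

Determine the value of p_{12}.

1144

1st diffs: -4, -6, -2, 8, 24.
2nd diffs: -2, 4, 10, 16.
3rd diffs: 6, 6, 6 (constant).
So p_j = j^3 - 4j^2 - j + 4.
Evaluating at j = 12 gives p_{12} = 1144.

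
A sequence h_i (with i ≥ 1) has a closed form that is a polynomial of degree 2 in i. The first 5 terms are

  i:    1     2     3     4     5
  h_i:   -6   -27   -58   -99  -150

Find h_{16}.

1st diffs: -21, -31, -41, -51.
2nd diffs: -10, -10, -10 (constant).
Newton forward-difference form: h_i = -6 + (-21)·C(i-1,1) + (-10)·C(i-1,2).
At i = 16: i-1 = 15, so h_{16} = -6 - 315 - 1050 = -1371.

-1371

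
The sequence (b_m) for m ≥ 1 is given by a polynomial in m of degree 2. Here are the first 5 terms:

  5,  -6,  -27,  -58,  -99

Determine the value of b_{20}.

1st diffs: -11, -21, -31, -41.
2nd diffs: -10, -10, -10 (constant).
Newton forward-difference form: b_m = 5 + (-11)·C(m-1,1) + (-10)·C(m-1,2).
At m = 20: m-1 = 19, so b_{20} = 5 - 209 - 1710 = -1914.

-1914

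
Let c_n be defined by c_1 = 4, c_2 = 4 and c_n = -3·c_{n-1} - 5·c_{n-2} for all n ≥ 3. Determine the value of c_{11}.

Step forward from the initial values:
c_3 = -32, c_4 = 76, c_5 = -68, c_6 = -176, c_7 = 868, c_8 = -1724, c_9 = 832, c_{10} = 6124, c_{11} = -22532.

-22532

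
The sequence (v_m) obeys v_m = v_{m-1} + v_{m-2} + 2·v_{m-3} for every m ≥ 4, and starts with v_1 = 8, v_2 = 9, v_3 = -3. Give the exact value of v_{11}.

2053

Iterate the recurrence:
v_4 = 22;  v_5 = 37;  v_6 = 53;  v_7 = 134;  v_8 = 261;  v_9 = 501;  v_{10} = 1030;  v_{11} = 2053.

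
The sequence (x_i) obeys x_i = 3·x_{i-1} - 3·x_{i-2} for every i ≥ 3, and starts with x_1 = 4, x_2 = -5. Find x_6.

x_3 = -27;  x_4 = -66;  x_5 = -117;  x_6 = -153.

-153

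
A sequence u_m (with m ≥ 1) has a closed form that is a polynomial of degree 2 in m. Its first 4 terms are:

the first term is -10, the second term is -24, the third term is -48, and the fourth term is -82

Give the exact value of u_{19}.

-1792

1st diffs: -14, -24, -34.
2nd diffs: -10, -10 (constant).
Newton forward-difference form: u_m = -10 + (-14)·C(m-1,1) + (-10)·C(m-1,2).
At m = 19: m-1 = 18, so u_{19} = -10 - 252 - 1530 = -1792.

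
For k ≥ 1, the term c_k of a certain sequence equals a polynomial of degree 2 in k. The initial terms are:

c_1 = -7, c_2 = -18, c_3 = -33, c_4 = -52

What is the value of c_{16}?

-592

1st diffs: -11, -15, -19.
2nd diffs: -4, -4 (constant).
So c_k = -2k^2 - 5k.
Evaluating at k = 16 gives c_{16} = -592.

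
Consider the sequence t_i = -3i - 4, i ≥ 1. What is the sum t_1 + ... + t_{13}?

-325

Over i = 1..13: Σi = 91.
Total = (-3)·91 + (-4)·13 = -325.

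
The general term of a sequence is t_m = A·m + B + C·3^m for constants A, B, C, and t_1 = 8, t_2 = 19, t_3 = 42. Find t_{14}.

4783039

The three given values yield: A + B + 3C = 8; 2A + B + 9C = 19; 3A + B + 27C = 42.
Subtracting the first from the second: A + 6C = 11.
Subtracting the second from the third: A + 18C = 23.
Solving: C = 1, A = 5, then B = 0.
Therefore t_{14} = 70 + 0 + 1·4782969 = 4783039.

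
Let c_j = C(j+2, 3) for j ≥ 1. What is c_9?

165

C(11, 3) = 165, so c_9 = 165.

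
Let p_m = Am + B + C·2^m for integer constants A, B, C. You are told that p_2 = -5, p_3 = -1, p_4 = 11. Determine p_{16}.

Plug in m = 2, 3, 4: 2A + B + 4C = -5; 3A + B + 8C = -1; 4A + B + 16C = 11.
Subtracting the first from the second: A + 4C = 4.
Subtracting the second from the third: A + 8C = 12.
Solving: C = 2, A = -4, then B = -5.
Hence p_{16} = -4·16 + (-5) + 2·65536 = 131003.

131003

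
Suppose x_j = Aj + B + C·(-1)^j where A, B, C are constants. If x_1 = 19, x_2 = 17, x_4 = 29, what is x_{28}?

At j = 1, 2, 4: A + B - C = 19; 2A + B + C = 17; 4A + B + C = 29.
Subtracting the first from the second: A + 2C = -2.
Subtracting the second from the third: 2A = 12.
Solving: C = -4, A = 6, then B = 9.
Therefore x_{28} = 168 + 9 + (-4)·1 = 173.

173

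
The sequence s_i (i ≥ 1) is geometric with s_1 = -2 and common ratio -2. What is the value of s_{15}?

s_i = (-2)·(-2)^(i-1).
s_{15} = (-2)·(-2)^14 = -32768.

-32768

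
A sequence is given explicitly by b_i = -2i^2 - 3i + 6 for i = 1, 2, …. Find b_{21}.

b_{21} = -2·21^2 - 3·21 + 6 = -939.

-939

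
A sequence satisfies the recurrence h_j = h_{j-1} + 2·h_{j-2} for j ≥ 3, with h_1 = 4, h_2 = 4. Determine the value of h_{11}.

2732

Step forward from the initial values:
h_3 = 12;  h_4 = 20;  h_5 = 44;  h_6 = 84;  h_7 = 172;  h_8 = 340;  h_9 = 684;  h_{10} = 1364;  h_{11} = 2732.
(Characteristic roots are 2 and -1.)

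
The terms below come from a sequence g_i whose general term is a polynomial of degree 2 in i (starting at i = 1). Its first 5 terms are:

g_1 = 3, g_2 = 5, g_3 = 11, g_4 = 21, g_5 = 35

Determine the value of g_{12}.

245

1st diffs: 2, 6, 10, 14.
2nd diffs: 4, 4, 4 (constant).
So g_i = 2i^2 - 4i + 5.
Evaluating at i = 12 gives g_{12} = 245.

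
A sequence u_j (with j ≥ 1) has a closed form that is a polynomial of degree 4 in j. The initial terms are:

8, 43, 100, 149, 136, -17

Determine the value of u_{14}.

1st diffs: 35, 57, 49, -13, -153.
2nd diffs: 22, -8, -62, -140.
3rd diffs: -30, -54, -78.
4th diffs: -24, -24 (constant).
Newton forward-difference form: u_j = 8 + 35·C(j-1,1) + 22·C(j-1,2) + (-30)·C(j-1,3) + (-24)·C(j-1,4).
At j = 14: j-1 = 13, so u_{14} = 8 + 455 + 1716 - 8580 - 17160 = -23561.

-23561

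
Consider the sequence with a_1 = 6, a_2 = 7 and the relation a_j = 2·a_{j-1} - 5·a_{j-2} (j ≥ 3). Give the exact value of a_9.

-2994

Iterate the recurrence:
a_3 = -16; a_4 = -67; a_5 = -54; a_6 = 227; a_7 = 724; a_8 = 313; a_9 = -2994.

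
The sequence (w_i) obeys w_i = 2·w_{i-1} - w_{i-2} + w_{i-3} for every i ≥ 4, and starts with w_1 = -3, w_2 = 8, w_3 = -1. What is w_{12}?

-705

Applying the relation repeatedly:
w_4 = -13; w_5 = -17; w_6 = -22; w_7 = -40; w_8 = -75; w_9 = -132; w_{10} = -229; w_{11} = -401; w_{12} = -705.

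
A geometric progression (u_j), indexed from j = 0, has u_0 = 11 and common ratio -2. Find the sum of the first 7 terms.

u_j = 11·(-2)^(j-0).
S = 11·((-2)^7 - 1)/(-2 - 1) = 11·(-128 - 1)/(-3) = 473.

473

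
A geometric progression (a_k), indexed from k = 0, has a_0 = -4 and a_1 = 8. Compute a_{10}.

-4096

Common ratio r = -2.
a_k = (-4)·(-2)^(k-0).
a_{10} = (-4)·(-2)^10 = -4096.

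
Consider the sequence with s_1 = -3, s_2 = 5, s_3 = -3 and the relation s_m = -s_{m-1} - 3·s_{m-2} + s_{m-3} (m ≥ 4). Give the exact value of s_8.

105

Applying the relation repeatedly:
s_4 = -15; s_5 = 29; s_6 = 13; s_7 = -115; s_8 = 105.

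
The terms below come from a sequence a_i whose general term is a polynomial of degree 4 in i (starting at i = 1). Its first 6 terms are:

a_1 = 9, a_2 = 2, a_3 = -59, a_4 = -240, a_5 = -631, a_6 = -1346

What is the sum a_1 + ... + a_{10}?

1st diffs: -7, -61, -181, -391, -715.
2nd diffs: -54, -120, -210, -324.
3rd diffs: -66, -90, -114.
4th diffs: -24, -24 (constant).
Newton forward-difference form: a_i = 9 + (-7)·C(i-1,1) + (-54)·C(i-1,2) + (-66)·C(i-1,3) + (-24)·C(i-1,4).
Continuing: -2523, -4324, -6935, -10566.
Summing i = 1..10 (10 terms) gives -26613.

-26613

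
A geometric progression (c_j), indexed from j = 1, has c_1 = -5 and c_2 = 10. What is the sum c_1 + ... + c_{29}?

-894784855

Common ratio r = -2.
c_j = (-5)·(-2)^(j-1).
S = (-5)·((-2)^29 - 1)/(-2 - 1) = (-5)·(-536870912 - 1)/(-3) = -894784855.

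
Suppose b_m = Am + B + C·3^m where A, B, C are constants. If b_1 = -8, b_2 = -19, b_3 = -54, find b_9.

-39360

At m = 1, 2, 3: A + B + 3C = -8; 2A + B + 9C = -19; 3A + B + 27C = -54.
Subtracting the first from the second: A + 6C = -11.
Subtracting the second from the third: A + 18C = -35.
Solving: C = -2, A = 1, then B = -3.
Hence b_9 = 1·9 + (-3) + (-2)·19683 = -39360.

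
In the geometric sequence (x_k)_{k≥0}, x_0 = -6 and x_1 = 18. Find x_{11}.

Common ratio r = -3.
x_k = (-6)·(-3)^(k-0).
x_{11} = (-6)·(-3)^11 = 1062882.

1062882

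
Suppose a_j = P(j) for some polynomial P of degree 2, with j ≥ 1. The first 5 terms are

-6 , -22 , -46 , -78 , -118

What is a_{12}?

-622

1st diffs: -16, -24, -32, -40.
2nd diffs: -8, -8, -8 (constant).
Newton forward-difference form: a_j = -6 + (-16)·C(j-1,1) + (-8)·C(j-1,2).
At j = 12: j-1 = 11, so a_{12} = -6 - 176 - 440 = -622.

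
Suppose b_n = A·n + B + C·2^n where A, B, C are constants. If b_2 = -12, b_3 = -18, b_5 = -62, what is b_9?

At n = 2, 3, 5: 2A + B + 4C = -12; 3A + B + 8C = -18; 5A + B + 32C = -62.
Subtracting the first from the second: A + 4C = -6.
Subtracting the second from the third: 2A + 24C = -44.
Solving: C = -2, A = 2, then B = -8.
Therefore b_9 = 18 + (-8) + (-2)·512 = -1014.

-1014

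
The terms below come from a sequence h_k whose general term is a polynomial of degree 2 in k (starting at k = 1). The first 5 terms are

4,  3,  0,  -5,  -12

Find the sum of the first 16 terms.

-1176

1st diffs: -1, -3, -5, -7.
2nd diffs: -2, -2, -2 (constant).
Newton forward-difference form: h_k = 4 + (-1)·C(k-1,1) + (-2)·C(k-1,2).
Continuing: …, -21, -32, -45, -60, …, h_{16} = -221.
Summing k = 1..16 (16 terms) gives -1176.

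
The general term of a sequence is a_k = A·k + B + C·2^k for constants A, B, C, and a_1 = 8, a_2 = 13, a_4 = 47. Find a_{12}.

12279

Plug in k = 1, 2, 4: A + B + 2C = 8; 2A + B + 4C = 13; 4A + B + 16C = 47.
Subtracting the first from the second: A + 2C = 5.
Subtracting the second from the third: 2A + 12C = 34.
Solving: C = 3, A = -1, then B = 3.
Therefore a_{12} = -12 + 3 + 3·4096 = 12279.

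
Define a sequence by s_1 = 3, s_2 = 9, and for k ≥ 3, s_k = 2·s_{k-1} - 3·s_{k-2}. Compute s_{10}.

s_3 = 9;  s_4 = -9;  s_5 = -45;  s_6 = -63;  s_7 = 9;  s_8 = 207;  s_9 = 387;  s_{10} = 153.

153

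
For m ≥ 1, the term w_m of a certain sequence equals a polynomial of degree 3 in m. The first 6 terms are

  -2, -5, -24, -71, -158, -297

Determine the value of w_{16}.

-7187

1st diffs: -3, -19, -47, -87, -139.
2nd diffs: -16, -28, -40, -52.
3rd diffs: -12, -12, -12 (constant).
Newton forward-difference form: w_m = -2 + (-3)·C(m-1,1) + (-16)·C(m-1,2) + (-12)·C(m-1,3).
At m = 16: m-1 = 15, so w_{16} = -2 - 45 - 1680 - 5460 = -7187.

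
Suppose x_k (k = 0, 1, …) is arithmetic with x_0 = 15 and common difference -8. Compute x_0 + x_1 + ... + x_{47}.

x_k = 15 + (k - 0)·(-8).
x_{47} = -361; S = 48·(15 + (-361))/2 = -8304.

-8304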